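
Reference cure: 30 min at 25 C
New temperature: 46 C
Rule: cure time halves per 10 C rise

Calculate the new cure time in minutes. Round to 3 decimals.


factor = 2^((46-25)/10) = 4.2871
t_new = 30 / 4.2871 = 6.998 min

6.998


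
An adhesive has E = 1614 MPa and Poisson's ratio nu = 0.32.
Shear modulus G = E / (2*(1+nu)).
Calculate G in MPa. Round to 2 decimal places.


G = 1614 / (2*(1+0.32))
= 1614 / 2.64
= 611.36 MPa

611.36


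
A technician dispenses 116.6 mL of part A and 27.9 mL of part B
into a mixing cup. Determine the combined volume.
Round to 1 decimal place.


Combined volume = 116.6 + 27.9
= 144.5 mL

144.5


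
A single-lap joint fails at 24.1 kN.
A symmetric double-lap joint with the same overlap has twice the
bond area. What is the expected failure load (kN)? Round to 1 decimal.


Double-lap load = 2 * 24.1 = 48.2 kN

48.2


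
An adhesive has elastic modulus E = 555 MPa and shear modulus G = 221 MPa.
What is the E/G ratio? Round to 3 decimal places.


E/G = 555 / 221 = 2.511

2.511


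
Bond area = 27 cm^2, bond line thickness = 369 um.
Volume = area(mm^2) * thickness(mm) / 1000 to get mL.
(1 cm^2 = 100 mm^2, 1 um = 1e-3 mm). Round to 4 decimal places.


area_mm2 = 27 * 100 = 2700
blt_mm = 369 * 1e-3 = 0.369
vol_mm3 = 2700 * 0.369 = 996.3
vol_mL = 996.3 / 1000 = 0.9963 mL

0.9963


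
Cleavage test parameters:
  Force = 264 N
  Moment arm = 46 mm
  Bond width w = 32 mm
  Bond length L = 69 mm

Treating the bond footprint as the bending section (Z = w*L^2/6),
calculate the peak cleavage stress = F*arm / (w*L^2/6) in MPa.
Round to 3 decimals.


M = 264 * 46 = 12144 N*mm
Z = 32 * 69^2 / 6 = 152352 / 6 mm^3
sigma = M / Z = 6 * 12144 / 152352 = 72864 / 152352
= 0.478 MPa

0.478


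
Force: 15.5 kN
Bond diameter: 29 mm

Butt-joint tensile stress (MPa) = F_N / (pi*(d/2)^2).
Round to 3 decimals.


F_N = 15.5 * 1000 = 15500.0 N
A = pi*(14.5)^2 = 660.5199 mm^2
stress = 15500.0 / 660.5199 = 23.466 MPa

23.466


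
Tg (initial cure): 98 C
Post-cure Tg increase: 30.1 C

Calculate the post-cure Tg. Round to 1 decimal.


Post-cure Tg = 98 + 30.1 = 128.1 C

128.1


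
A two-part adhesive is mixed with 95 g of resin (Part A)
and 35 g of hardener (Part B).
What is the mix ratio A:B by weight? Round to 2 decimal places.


Mix ratio = mass_A / mass_B
= 95 / 35
= 2.71

2.71


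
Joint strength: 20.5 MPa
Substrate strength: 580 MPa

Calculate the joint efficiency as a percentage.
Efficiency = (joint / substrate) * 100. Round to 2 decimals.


Efficiency = (20.5 / 580) * 100 = 3.53%

3.53


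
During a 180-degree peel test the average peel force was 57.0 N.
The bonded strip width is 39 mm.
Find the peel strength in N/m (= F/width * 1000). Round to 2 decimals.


Peel strength = F/width * 1000
= 57.0 / 39 * 1000
= 1461.54 N/m

1461.54


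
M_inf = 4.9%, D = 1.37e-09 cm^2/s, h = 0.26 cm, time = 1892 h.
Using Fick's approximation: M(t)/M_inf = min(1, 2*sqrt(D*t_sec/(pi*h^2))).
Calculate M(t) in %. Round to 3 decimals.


t = 6811200 s
ratio = min(1, 2*sqrt(1.37e-09*6811200/(pi*0.0676)))
= 0.419231
M(t) = 4.9 * 0.419231 = 2.054%

2.054


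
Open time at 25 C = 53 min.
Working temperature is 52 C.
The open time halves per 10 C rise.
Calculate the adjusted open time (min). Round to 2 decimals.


factor = 2^((52 - 25) / 10) = 6.4980
ot = 53 / 6.4980 = 8.16 min

8.16


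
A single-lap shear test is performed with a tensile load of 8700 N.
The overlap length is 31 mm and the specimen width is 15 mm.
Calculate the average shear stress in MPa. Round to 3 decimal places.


Shear stress = F / (overlap * width)
= 8700 / (31 * 15)
= 8700 / 465
= 18.710 MPa

18.710


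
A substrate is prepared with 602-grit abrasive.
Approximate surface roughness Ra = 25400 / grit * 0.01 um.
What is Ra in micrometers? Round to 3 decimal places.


Ra = 25400 / 602 * 0.01 = 0.422 um

0.422


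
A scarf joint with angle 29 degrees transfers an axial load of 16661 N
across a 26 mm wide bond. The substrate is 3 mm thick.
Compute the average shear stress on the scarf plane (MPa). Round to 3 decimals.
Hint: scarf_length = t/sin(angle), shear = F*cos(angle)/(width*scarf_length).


scarf_length = 3 / sin(29 deg) = 6.1880 mm
cos(29 deg) = 0.874620
shear stress = 16661 * 0.874620 / (26 * 6.1880)
= 90.573 MPa

90.573


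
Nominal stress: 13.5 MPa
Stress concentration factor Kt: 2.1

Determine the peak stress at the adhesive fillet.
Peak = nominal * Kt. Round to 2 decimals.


Peak stress = 13.5 * 2.1
= 28.35 MPa

28.35


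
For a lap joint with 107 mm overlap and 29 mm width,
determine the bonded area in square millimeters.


Area = 107 * 29 = 3103 mm^2

3103


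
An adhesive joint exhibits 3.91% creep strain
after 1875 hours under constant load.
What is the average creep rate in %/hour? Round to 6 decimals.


Creep rate = strain / time
= 3.91 / 1875
= 0.002085 %/h

0.002085


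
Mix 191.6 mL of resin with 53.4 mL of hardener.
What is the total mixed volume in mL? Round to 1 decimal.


Total = 191.6 + 53.4 = 245.0 mL

245.0


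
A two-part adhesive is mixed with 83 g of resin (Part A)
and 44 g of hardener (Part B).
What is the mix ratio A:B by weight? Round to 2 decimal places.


Mix ratio = mass_A / mass_B
= 83 / 44
= 1.89

1.89


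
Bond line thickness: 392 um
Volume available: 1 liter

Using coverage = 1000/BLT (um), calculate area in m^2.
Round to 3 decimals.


1 L = 1e6 mm^3, thickness = 392 um = 0.392 mm
Area = 1e6 / 0.392 mm^2 = (1e6 / 0.392) / 1e6 m^2 = 1000 / 392 m^2
= 2.551 m^2

2.551


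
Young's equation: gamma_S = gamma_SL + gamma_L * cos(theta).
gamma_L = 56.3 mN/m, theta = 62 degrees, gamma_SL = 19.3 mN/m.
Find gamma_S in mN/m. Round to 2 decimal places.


cos(62 deg) = 0.469472
gamma_S = 19.3 + 56.3 * 0.469472
= 45.73 mN/m

45.73


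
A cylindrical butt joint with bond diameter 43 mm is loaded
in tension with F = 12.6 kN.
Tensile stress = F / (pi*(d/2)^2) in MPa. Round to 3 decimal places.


Area = pi * (43/2)^2 = 1452.2012 mm^2
Stress = 12.6*1000 / 1452.2012
= 8.676 MPa

8.676


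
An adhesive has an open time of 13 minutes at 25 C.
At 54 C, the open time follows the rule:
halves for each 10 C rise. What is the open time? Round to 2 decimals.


Factor = 2^((54-25)/10) = 7.4643
Open time = 13 / 7.4643 = 1.74 min

1.74


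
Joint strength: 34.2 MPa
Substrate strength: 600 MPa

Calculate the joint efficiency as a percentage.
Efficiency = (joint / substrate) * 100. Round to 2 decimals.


Efficiency = (34.2 / 600) * 100 = 5.70%

5.70


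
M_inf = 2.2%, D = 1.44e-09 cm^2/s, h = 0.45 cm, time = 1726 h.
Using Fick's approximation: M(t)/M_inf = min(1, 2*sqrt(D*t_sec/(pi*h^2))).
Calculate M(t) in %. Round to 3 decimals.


t = 6213600 s
ratio = min(1, 2*sqrt(1.44e-09*6213600/(pi*0.2025)))
= 0.237189
M(t) = 2.2 * 0.237189 = 0.522%

0.522


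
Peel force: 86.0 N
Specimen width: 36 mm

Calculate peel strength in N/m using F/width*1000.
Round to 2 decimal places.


Peel strength = 86.0 / 36 * 1000 = 2388.89 N/m

2388.89


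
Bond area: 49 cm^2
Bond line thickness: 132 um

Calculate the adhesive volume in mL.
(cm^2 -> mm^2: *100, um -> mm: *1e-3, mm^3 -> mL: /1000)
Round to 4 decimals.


V = 49*100 * 132*1e-3 / 1000
= 0.6468 mL

0.6468


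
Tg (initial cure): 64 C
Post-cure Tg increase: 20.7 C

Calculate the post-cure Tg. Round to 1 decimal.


Post-cure Tg = 64 + 20.7 = 84.7 C

84.7


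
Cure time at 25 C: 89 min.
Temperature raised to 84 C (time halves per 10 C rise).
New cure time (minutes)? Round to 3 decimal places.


Acceleration factor = 2^(59/10) = 59.7141
New time = 89 / 59.7141 = 1.490 min

1.490


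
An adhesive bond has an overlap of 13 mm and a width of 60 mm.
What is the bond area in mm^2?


Bond area = overlap * width
= 13 * 60
= 780 mm^2

780


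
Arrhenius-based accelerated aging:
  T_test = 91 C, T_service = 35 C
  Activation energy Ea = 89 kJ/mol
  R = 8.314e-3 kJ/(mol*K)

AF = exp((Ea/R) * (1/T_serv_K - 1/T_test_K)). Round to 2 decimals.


T_test_K = 364.15, T_serv_K = 308.15
AF = exp((89/8.314e-3) * (1/308.15 - 1/364.15))
= 208.99

208.99


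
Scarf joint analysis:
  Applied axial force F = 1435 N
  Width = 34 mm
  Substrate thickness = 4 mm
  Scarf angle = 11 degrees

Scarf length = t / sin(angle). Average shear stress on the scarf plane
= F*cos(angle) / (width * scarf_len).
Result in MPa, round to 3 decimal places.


Scarf length = 4 / sin(11 deg) = 20.9634 mm
cos(11 deg) = 0.981627
Shear = 1435 * 0.981627 / (34 * 20.9634)
= 1.976 MPa

1.976


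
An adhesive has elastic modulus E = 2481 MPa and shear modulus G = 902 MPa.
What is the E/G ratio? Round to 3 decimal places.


E/G = 2481 / 902 = 2.751

2.751


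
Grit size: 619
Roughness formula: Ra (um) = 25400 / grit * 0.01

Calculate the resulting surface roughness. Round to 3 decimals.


Ra = 25400 / 619 * 0.01
= 0.410 um

0.410


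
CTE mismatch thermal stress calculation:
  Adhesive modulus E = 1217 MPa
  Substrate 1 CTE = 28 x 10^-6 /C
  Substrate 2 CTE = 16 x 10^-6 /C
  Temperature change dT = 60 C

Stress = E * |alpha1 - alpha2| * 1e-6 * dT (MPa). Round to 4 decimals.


delta_alpha = |28 - 16| = 12 x 10^-6/C
Stress = 1217 * 12e-6 * 60
= 0.8762 MPa

0.8762


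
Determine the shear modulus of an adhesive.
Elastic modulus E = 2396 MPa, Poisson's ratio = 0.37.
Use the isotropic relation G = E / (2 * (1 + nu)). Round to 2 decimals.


G = 2396 / (2*(1+0.37)) = 2396 / 2.74
= 874.45 MPa

874.45


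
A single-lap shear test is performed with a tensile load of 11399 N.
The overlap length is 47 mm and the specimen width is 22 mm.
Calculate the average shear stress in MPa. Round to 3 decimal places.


Shear stress = F / (overlap * width)
= 11399 / (47 * 22)
= 11399 / 1034
= 11.024 MPa

11.024


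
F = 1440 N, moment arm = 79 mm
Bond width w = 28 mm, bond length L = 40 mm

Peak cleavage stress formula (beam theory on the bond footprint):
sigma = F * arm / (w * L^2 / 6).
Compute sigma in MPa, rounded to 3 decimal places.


sigma = (1440 * 79) / (28 * 1600 / 6)
= 113760 * 6 / 44800
= 682560 / 44800
= 15.236 MPa

15.236


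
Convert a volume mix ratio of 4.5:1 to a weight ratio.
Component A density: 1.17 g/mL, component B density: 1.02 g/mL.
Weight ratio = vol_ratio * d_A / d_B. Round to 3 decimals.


= 4.5 * 1.17 / 1.02 = 5.162

5.162


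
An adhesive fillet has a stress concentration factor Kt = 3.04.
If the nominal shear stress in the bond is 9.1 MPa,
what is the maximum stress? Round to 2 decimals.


Max stress = 9.1 * 3.04 = 27.66 MPa

27.66


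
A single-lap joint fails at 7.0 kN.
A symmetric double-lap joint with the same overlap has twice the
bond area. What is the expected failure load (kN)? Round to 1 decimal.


Double-lap load = 2 * 7.0 = 14.0 kN

14.0


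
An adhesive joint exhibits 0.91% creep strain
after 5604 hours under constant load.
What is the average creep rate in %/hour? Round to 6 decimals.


Creep rate = strain / time
= 0.91 / 5604
= 0.000162 %/h

0.000162


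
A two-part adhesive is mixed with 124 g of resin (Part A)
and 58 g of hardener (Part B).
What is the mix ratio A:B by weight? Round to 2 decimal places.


Mix ratio = mass_A / mass_B
= 124 / 58
= 2.14

2.14


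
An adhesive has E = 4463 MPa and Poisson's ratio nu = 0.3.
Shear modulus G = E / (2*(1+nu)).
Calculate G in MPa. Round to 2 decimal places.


G = 4463 / (2*(1+0.3))
= 4463 / 2.60
= 1716.54 MPa

1716.54


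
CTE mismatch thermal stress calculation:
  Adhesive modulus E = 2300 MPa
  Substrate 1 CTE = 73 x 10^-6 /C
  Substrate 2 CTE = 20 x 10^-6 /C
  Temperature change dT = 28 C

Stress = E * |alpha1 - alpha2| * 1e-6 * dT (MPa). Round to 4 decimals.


delta_alpha = |73 - 20| = 53 x 10^-6/C
Stress = 2300 * 53e-6 * 28
= 3.4132 MPa

3.4132


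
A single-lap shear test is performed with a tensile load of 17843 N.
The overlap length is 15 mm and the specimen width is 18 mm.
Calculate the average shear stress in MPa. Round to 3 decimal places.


Shear stress = F / (overlap * width)
= 17843 / (15 * 18)
= 17843 / 270
= 66.085 MPa

66.085


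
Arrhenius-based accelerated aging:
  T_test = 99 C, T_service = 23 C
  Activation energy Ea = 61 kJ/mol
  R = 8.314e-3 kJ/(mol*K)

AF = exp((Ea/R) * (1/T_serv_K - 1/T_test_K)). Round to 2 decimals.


T_test_K = 372.15, T_serv_K = 296.15
AF = exp((61/8.314e-3) * (1/296.15 - 1/372.15))
= 157.50

157.50


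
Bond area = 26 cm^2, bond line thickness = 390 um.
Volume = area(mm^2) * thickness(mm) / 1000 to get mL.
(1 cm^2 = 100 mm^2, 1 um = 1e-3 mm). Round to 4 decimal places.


area_mm2 = 26 * 100 = 2600
blt_mm = 390 * 1e-3 = 0.39
vol_mm3 = 2600 * 0.39 = 1014.0
vol_mL = 1014.0 / 1000 = 1.0140 mL

1.0140


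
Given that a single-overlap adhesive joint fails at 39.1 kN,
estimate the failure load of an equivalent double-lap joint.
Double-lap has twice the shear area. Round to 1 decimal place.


Double-lap factor = 2
Expected load = 39.1 * 2 = 78.2 kN

78.2


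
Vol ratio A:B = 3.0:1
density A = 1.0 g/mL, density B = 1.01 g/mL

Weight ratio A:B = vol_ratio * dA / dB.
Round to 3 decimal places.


Weight ratio = 3.0 * 1.0 / 1.01
= 2.970

2.970


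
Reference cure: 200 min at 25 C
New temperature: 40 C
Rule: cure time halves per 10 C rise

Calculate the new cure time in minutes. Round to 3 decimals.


factor = 2^((40-25)/10) = 2.8284
t_new = 200 / 2.8284 = 70.711 min

70.711


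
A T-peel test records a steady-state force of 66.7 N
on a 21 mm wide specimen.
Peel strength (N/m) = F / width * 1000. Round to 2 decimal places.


Peel strength = 66.7 / 21 * 1000
= 3176.19 N/m

3176.19


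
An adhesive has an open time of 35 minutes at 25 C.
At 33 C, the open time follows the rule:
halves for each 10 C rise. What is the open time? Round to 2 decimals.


Factor = 2^((33-25)/10) = 1.7411
Open time = 35 / 1.7411 = 20.10 min

20.10


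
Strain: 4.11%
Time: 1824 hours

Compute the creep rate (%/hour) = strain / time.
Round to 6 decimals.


Creep rate = 4.11 / 1824
= 0.002253 %/h

0.002253


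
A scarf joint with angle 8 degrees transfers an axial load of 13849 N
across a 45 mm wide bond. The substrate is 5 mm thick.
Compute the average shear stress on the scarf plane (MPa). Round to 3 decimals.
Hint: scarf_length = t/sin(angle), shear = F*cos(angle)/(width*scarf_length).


scarf_length = 5 / sin(8 deg) = 35.9265 mm
cos(8 deg) = 0.990268
shear stress = 13849 * 0.990268 / (45 * 35.9265)
= 8.483 MPa

8.483


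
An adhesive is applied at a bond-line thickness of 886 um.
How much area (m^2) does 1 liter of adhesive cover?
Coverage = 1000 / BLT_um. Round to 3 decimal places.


Coverage = 1000 / 886 = 1.129 m^2

1.129


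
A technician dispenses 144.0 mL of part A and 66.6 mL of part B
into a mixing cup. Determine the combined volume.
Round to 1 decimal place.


Combined volume = 144.0 + 66.6
= 210.6 mL

210.6


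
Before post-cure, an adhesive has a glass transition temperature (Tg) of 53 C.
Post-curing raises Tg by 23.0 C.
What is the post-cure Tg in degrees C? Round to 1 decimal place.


Tg_post = Tg_base + delta_Tg
= 53 + 23.0
= 76.0 C

76.0


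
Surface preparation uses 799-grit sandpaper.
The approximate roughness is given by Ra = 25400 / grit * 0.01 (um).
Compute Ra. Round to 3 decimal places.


Ra = 25400 / 799 * 0.01
= 254 / 799
= 0.318 um

0.318


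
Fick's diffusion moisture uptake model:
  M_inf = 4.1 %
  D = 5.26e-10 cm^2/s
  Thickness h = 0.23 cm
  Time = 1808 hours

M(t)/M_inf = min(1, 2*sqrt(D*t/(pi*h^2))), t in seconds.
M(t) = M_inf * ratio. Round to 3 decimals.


t_sec = 1808 * 3600 = 6508800
ratio = 2*sqrt(5.26e-10*6508800/(pi*0.23^2))
= min(1, 0.287059)
= 0.287059
M(t) = 4.1 * 0.287059 = 1.177 %

1.177


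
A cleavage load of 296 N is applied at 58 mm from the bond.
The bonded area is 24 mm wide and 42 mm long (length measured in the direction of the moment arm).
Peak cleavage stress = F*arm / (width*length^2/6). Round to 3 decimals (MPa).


Moment = 296 * 58 = 17168 N*mm
Section modulus = 24 * 1764 / 6 = 42336 / 6 mm^3
Stress = 17168 / (42336 / 6) = 103008 / 42336
= 2.433 MPa

2.433


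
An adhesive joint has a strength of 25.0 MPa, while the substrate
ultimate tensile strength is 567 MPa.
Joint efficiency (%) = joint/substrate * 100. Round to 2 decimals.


Efficiency = 25.0 / 567 * 100
= 4.41%

4.41


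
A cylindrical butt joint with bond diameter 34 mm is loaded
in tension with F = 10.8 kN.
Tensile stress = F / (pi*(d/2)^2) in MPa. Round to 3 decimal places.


Area = pi * (34/2)^2 = 907.9203 mm^2
Stress = 10.8*1000 / 907.9203
= 11.895 MPa

11.895


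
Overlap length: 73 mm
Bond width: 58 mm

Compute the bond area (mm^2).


Bond area = 73 * 58 = 4234 mm^2

4234


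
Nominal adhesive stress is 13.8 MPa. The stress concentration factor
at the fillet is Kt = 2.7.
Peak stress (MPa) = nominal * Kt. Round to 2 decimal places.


Peak = 13.8 * 2.7 = 37.26 MPa

37.26


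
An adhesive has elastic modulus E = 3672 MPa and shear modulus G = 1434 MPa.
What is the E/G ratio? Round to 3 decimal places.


E/G = 3672 / 1434 = 2.561

2.561


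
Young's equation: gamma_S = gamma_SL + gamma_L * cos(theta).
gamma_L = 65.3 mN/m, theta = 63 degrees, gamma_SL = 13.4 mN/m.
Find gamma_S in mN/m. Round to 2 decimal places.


cos(63 deg) = 0.453990
gamma_S = 13.4 + 65.3 * 0.453990
= 43.05 mN/m

43.05


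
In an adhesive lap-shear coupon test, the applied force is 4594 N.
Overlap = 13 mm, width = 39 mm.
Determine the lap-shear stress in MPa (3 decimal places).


stress = F / (overlap * width)
= 4594 / (13 * 39)
= 9.061 MPa

9.061


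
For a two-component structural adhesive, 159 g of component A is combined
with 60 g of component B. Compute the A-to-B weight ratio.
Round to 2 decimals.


Weight ratio A:B = 159 / 60
= 2.65

2.65


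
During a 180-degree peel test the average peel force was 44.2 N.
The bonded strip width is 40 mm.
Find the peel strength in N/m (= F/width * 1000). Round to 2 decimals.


Peel strength = F/width * 1000
= 44.2 / 40 * 1000
= 1105.00 N/m

1105.00


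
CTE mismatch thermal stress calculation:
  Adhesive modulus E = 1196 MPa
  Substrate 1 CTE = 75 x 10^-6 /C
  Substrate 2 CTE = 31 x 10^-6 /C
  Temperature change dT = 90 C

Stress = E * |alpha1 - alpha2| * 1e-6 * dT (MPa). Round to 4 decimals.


delta_alpha = |75 - 31| = 44 x 10^-6/C
Stress = 1196 * 44e-6 * 90
= 4.7362 MPa

4.7362


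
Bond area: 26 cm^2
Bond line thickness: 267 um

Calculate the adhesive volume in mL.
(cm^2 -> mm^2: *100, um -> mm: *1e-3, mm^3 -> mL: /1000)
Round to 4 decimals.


V = 26*100 * 267*1e-3 / 1000
= 0.6942 mL

0.6942


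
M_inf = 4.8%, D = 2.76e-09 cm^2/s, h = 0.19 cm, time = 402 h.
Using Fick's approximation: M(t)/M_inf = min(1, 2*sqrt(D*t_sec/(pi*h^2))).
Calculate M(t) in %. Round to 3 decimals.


t = 1447200 s
ratio = min(1, 2*sqrt(2.76e-09*1447200/(pi*0.0361)))
= 0.375336
M(t) = 4.8 * 0.375336 = 1.802%

1.802


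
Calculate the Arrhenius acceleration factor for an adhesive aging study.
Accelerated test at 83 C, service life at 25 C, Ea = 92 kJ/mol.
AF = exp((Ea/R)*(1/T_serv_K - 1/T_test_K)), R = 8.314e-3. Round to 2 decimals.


T_test = 356.15 K, T_serv = 298.15 K
Ea/R = 92 / 0.008314 = 11065.67
AF = exp(11065.67 * (1/298.15 - 1/356.15))
= 421.66

421.66


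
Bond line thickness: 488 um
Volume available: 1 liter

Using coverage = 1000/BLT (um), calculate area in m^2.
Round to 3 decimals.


1 L = 1e6 mm^3, thickness = 488 um = 0.488 mm
Area = 1e6 / 0.488 mm^2 = (1e6 / 0.488) / 1e6 m^2 = 1000 / 488 m^2
= 2.049 m^2

2.049


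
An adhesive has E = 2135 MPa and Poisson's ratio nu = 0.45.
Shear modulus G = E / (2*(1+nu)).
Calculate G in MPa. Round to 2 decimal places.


G = 2135 / (2*(1+0.45))
= 2135 / 2.90
= 736.21 MPa

736.21


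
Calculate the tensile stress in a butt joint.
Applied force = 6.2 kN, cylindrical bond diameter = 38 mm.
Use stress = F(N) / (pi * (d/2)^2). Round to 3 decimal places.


A = pi * 19.0^2 = 1134.1149 mm^2
sigma = 6200.0 / 1134.1149 = 5.467 MPa

5.467


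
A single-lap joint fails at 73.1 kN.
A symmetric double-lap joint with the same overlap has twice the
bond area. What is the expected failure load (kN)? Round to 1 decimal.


Double-lap load = 2 * 73.1 = 146.2 kN

146.2


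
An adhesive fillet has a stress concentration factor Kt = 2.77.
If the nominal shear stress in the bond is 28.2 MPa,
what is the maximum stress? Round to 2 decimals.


Max stress = 28.2 * 2.77 = 78.11 MPa

78.11


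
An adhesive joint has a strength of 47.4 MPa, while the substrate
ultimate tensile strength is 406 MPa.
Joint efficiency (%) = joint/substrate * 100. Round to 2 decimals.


Efficiency = 47.4 / 406 * 100
= 11.67%

11.67


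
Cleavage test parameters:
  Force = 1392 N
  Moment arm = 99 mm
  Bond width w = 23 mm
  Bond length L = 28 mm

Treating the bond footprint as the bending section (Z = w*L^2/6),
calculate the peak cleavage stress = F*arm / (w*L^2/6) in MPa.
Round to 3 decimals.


M = 1392 * 99 = 137808 N*mm
Z = 23 * 28^2 / 6 = 18032 / 6 mm^3
sigma = M / Z = 6 * 137808 / 18032 = 826848 / 18032
= 45.854 MPa

45.854


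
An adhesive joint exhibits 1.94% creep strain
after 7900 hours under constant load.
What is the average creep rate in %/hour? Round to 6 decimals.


Creep rate = strain / time
= 1.94 / 7900
= 0.000246 %/h

0.000246


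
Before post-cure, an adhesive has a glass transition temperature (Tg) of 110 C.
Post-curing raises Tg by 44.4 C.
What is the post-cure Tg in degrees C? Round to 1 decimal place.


Tg_post = Tg_base + delta_Tg
= 110 + 44.4
= 154.4 C

154.4


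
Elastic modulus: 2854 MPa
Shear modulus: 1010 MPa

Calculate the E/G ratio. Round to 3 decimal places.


E / G = 2854 / 1010 = 2.826

2.826


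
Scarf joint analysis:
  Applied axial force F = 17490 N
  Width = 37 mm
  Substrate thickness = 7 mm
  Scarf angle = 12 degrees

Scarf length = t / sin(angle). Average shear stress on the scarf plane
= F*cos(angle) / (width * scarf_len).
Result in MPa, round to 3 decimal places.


Scarf length = 7 / sin(12 deg) = 33.6681 mm
cos(12 deg) = 0.978148
Shear = 17490 * 0.978148 / (37 * 33.6681)
= 13.733 MPa

13.733


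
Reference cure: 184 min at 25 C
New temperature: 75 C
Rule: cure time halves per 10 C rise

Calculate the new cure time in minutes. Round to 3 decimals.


factor = 2^((75-25)/10) = 32.0000
t_new = 184 / 32.0000 = 5.750 min

5.750


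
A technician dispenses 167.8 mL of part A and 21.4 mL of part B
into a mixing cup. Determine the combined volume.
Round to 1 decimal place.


Combined volume = 167.8 + 21.4
= 189.2 mL

189.2


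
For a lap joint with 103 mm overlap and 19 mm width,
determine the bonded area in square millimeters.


Area = 103 * 19 = 1957 mm^2

1957


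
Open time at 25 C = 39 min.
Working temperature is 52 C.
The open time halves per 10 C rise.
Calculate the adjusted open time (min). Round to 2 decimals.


factor = 2^((52 - 25) / 10) = 6.4980
ot = 39 / 6.4980 = 6.00 min

6.00


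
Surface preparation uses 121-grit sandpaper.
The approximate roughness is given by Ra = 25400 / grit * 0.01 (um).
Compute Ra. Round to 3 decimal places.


Ra = 25400 / 121 * 0.01
= 254 / 121
= 2.099 um

2.099


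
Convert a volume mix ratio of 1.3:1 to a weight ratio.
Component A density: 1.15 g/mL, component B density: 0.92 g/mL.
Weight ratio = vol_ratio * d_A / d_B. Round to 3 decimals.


= 1.3 * 1.15 / 0.92 = 1.625

1.625


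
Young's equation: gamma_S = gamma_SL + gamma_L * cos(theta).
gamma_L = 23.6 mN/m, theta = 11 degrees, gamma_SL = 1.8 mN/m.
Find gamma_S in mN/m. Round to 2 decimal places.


cos(11 deg) = 0.981627
gamma_S = 1.8 + 23.6 * 0.981627
= 24.97 mN/m

24.97


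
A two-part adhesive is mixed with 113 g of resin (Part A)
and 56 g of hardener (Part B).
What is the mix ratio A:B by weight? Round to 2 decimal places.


Mix ratio = mass_A / mass_B
= 113 / 56
= 2.02

2.02


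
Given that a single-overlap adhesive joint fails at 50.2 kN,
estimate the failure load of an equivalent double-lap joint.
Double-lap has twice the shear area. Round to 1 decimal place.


Double-lap factor = 2
Expected load = 50.2 * 2 = 100.4 kN

100.4


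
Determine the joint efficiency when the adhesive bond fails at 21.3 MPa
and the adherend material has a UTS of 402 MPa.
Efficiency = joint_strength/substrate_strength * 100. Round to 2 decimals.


Joint efficiency = 21.3 / 402 * 100
= 5.30%

5.30


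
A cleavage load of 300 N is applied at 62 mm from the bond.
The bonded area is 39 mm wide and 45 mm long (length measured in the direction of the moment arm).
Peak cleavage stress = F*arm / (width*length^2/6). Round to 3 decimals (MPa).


Moment = 300 * 62 = 18600 N*mm
Section modulus = 39 * 2025 / 6 = 78975 / 6 mm^3
Stress = 18600 / (78975 / 6) = 111600 / 78975
= 1.413 MPa

1.413


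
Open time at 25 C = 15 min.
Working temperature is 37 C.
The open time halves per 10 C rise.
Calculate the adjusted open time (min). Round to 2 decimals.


factor = 2^((37 - 25) / 10) = 2.2974
ot = 15 / 2.2974 = 6.53 min

6.53


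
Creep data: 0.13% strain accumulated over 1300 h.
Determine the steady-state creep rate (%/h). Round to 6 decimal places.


Rate = 0.13 / 1300 = 0.000100 %/h

0.000100


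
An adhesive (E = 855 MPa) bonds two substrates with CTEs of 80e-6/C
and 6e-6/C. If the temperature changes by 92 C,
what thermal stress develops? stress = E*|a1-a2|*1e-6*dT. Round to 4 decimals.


Stress = 855 * |80 - 6| * 1e-6 * 92
= 5.8208 MPa

5.8208


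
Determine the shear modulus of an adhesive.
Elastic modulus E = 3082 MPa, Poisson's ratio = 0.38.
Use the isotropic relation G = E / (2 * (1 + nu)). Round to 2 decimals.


G = 3082 / (2*(1+0.38)) = 3082 / 2.76
= 1116.67 MPa

1116.67


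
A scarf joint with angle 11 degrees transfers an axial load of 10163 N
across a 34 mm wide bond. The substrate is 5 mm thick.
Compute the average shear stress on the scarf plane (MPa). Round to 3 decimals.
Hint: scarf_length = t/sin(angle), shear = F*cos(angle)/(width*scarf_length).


scarf_length = 5 / sin(11 deg) = 26.2042 mm
cos(11 deg) = 0.981627
shear stress = 10163 * 0.981627 / (34 * 26.2042)
= 11.197 MPa

11.197


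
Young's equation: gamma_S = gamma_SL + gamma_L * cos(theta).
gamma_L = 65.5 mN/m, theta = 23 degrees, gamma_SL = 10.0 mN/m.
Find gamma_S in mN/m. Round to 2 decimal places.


cos(23 deg) = 0.920505
gamma_S = 10.0 + 65.5 * 0.920505
= 70.29 mN/m

70.29


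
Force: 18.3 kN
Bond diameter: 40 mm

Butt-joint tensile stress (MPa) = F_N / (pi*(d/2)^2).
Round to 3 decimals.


F_N = 18.3 * 1000 = 18300.0 N
A = pi*(20.0)^2 = 1256.6371 mm^2
stress = 18300.0 / 1256.6371 = 14.563 MPa

14.563


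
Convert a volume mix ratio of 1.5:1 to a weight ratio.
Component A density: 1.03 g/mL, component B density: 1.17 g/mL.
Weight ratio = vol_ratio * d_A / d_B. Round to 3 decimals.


= 1.5 * 1.03 / 1.17 = 1.321

1.321


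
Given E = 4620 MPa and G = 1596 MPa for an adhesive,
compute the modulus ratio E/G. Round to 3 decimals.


E/G ratio = 4620 / 1596 = 2.895

2.895


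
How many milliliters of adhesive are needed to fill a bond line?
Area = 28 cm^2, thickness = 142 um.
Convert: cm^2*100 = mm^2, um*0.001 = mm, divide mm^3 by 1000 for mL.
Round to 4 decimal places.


= (28 * 100) * (142 * 0.001) / 1000
= 0.3976 mL

0.3976


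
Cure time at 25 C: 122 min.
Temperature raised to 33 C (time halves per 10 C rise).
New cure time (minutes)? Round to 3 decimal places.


Acceleration factor = 2^(8/10) = 1.7411
New time = 122 / 1.7411 = 70.071 min

70.071


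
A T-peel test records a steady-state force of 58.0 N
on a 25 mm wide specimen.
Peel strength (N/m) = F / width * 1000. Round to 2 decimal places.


Peel strength = 58.0 / 25 * 1000
= 2320.00 N/m

2320.00


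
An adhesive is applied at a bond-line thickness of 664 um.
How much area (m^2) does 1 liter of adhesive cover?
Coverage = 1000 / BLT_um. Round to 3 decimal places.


Coverage = 1000 / 664 = 1.506 m^2

1.506


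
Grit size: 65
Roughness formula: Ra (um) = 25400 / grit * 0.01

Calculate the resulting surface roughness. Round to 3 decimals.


Ra = 25400 / 65 * 0.01
= 3.908 um

3.908


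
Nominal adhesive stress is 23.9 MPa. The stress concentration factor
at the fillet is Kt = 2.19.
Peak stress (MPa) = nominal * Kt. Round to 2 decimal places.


Peak = 23.9 * 2.19 = 52.34 MPa

52.34


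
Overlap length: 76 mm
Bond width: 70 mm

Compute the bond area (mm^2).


Bond area = 76 * 70 = 5320 mm^2

5320


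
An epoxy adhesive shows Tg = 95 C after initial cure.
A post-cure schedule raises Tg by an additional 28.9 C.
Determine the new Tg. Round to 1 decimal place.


New Tg = 95 + 28.9
= 123.9 C

123.9


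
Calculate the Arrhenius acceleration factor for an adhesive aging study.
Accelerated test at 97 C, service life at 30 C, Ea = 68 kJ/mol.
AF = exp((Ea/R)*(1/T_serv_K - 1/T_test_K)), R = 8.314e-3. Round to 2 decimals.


T_test = 370.15 K, T_serv = 303.15 K
Ea/R = 68 / 0.008314 = 8178.98
AF = exp(8178.98 * (1/303.15 - 1/370.15))
= 132.10

132.10


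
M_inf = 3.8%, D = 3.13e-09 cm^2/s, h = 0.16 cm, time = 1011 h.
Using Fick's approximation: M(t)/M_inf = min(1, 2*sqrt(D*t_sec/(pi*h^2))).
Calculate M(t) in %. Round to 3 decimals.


t = 3639600 s
ratio = min(1, 2*sqrt(3.13e-09*3639600/(pi*0.0256)))
= 0.752721
M(t) = 3.8 * 0.752721 = 2.860%

2.860


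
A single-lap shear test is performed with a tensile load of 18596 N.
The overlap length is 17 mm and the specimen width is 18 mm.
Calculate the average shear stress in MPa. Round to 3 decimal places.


Shear stress = F / (overlap * width)
= 18596 / (17 * 18)
= 18596 / 306
= 60.771 MPa

60.771


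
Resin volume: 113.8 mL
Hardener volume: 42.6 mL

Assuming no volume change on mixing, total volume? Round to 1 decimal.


V_total = 113.8 + 42.6 = 156.4 mL

156.4


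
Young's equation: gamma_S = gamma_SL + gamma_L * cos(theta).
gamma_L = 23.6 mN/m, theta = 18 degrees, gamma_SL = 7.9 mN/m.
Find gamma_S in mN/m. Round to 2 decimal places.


cos(18 deg) = 0.951057
gamma_S = 7.9 + 23.6 * 0.951057
= 30.34 mN/m

30.34


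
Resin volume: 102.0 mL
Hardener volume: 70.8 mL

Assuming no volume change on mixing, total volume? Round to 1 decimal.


V_total = 102.0 + 70.8 = 172.8 mL

172.8


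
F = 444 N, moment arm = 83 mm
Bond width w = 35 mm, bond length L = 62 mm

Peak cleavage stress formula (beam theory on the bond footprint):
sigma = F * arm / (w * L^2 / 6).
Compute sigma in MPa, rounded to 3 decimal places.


sigma = (444 * 83) / (35 * 3844 / 6)
= 36852 * 6 / 134540
= 221112 / 134540
= 1.643 MPa

1.643


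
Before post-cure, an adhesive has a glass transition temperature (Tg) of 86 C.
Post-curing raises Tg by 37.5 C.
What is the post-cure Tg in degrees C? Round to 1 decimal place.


Tg_post = Tg_base + delta_Tg
= 86 + 37.5
= 123.5 C

123.5


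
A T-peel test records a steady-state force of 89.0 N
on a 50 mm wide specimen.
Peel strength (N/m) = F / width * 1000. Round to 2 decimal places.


Peel strength = 89.0 / 50 * 1000
= 1780.00 N/m

1780.00


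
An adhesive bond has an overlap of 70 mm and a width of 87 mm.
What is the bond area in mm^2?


Bond area = overlap * width
= 70 * 87
= 6090 mm^2

6090


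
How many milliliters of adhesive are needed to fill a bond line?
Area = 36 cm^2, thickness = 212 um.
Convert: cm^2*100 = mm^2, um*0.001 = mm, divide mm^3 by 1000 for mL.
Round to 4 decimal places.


= (36 * 100) * (212 * 0.001) / 1000
= 0.7632 mL

0.7632


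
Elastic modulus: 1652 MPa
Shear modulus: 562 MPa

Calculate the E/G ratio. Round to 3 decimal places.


E / G = 1652 / 562 = 2.940

2.940


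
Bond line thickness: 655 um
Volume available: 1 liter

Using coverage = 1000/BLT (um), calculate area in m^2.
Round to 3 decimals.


1 L = 1e6 mm^3, thickness = 655 um = 0.655 mm
Area = 1e6 / 0.655 mm^2 = (1e6 / 0.655) / 1e6 m^2 = 1000 / 655 m^2
= 1.527 m^2

1.527


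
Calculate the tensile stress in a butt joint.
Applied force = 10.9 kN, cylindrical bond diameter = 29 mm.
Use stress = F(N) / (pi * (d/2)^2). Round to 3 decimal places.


A = pi * 14.5^2 = 660.5199 mm^2
sigma = 10900.0 / 660.5199 = 16.502 MPa

16.502


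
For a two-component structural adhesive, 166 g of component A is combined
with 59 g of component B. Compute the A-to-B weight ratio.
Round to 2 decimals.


Weight ratio A:B = 166 / 59
= 2.81

2.81


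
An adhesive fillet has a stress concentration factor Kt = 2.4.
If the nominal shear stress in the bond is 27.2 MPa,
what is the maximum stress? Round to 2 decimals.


Max stress = 27.2 * 2.4 = 65.28 MPa

65.28


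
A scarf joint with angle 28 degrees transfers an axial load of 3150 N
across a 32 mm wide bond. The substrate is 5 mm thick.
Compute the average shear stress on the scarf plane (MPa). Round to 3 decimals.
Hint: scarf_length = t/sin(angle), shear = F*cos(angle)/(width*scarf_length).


scarf_length = 5 / sin(28 deg) = 10.6503 mm
cos(28 deg) = 0.882948
shear stress = 3150 * 0.882948 / (32 * 10.6503)
= 8.161 MPa

8.161


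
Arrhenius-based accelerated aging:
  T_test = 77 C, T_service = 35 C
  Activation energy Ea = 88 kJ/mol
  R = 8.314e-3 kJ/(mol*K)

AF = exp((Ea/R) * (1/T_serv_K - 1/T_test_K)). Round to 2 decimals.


T_test_K = 350.15, T_serv_K = 308.15
AF = exp((88/8.314e-3) * (1/308.15 - 1/350.15))
= 61.56

61.56


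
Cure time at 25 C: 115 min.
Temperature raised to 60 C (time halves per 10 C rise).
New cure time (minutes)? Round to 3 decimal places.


Acceleration factor = 2^(35/10) = 11.3137
New time = 115 / 11.3137 = 10.165 min

10.165


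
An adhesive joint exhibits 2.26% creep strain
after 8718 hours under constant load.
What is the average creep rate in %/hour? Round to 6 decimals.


Creep rate = strain / time
= 2.26 / 8718
= 0.000259 %/h

0.000259


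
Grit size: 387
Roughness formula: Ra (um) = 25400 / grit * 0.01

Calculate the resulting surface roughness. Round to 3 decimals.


Ra = 25400 / 387 * 0.01
= 0.656 um

0.656


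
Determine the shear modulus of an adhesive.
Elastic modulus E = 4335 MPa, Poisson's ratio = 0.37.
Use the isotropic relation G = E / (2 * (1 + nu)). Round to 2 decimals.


G = 4335 / (2*(1+0.37)) = 4335 / 2.74
= 1582.12 MPa

1582.12


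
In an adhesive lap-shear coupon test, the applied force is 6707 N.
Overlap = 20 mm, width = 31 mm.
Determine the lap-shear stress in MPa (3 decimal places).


stress = F / (overlap * width)
= 6707 / (20 * 31)
= 10.818 MPa

10.818


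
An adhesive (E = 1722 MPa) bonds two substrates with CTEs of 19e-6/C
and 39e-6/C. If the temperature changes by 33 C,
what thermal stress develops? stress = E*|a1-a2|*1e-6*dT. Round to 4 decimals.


Stress = 1722 * |19 - 39| * 1e-6 * 33
= 1.1365 MPa

1.1365


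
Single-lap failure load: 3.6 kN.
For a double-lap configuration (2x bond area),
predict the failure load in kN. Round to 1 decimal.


Failure load = 3.6 * 2 = 7.2 kN

7.2


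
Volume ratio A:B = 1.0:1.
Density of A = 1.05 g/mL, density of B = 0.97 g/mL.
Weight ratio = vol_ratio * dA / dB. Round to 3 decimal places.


Wt ratio = 1.0 * 1.05 / 0.97
= 1.082

1.082


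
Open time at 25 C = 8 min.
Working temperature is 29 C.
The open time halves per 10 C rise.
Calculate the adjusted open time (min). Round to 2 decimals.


factor = 2^((29 - 25) / 10) = 1.3195
ot = 8 / 1.3195 = 6.06 min

6.06


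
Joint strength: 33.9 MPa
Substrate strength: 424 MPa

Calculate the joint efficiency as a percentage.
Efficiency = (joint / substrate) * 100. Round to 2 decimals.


Efficiency = (33.9 / 424) * 100 = 8.00%

8.00


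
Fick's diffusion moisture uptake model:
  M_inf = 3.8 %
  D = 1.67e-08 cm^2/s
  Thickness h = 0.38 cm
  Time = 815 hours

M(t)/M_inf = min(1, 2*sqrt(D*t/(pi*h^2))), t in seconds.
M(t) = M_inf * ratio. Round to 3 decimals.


t_sec = 815 * 3600 = 2934000
ratio = 2*sqrt(1.67e-08*2934000/(pi*0.38^2))
= min(1, 0.657294)
= 0.657294
M(t) = 3.8 * 0.657294 = 2.498 %

2.498


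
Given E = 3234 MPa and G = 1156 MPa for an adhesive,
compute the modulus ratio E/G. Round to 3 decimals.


E/G ratio = 3234 / 1156 = 2.798

2.798


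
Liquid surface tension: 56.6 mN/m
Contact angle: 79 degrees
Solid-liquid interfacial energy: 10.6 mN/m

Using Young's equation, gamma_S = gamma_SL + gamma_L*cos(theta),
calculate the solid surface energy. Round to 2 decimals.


gamma_S = 10.6 + 56.6 * cos(79)
= 21.40 mN/m

21.40


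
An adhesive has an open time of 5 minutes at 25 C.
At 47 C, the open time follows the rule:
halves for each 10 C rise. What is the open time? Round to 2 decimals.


Factor = 2^((47-25)/10) = 4.5948
Open time = 5 / 4.5948 = 1.09 min

1.09


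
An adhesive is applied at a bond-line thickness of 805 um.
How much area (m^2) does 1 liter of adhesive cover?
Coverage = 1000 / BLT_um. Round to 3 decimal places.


Coverage = 1000 / 805 = 1.242 m^2

1.242


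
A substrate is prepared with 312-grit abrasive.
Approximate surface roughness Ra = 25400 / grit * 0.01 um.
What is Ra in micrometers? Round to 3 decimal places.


Ra = 25400 / 312 * 0.01 = 0.814 um

0.814


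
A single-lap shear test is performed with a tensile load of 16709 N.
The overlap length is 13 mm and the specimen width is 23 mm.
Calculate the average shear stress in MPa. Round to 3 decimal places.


Shear stress = F / (overlap * width)
= 16709 / (13 * 23)
= 16709 / 299
= 55.883 MPa

55.883


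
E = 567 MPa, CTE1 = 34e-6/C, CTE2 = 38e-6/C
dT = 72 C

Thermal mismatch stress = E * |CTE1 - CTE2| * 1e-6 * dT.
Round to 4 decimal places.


= 567 * 4e-6 * 72
= 0.1633 MPa

0.1633


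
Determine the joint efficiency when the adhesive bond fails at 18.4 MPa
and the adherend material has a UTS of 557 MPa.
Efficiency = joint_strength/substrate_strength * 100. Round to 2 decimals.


Joint efficiency = 18.4 / 557 * 100
= 3.30%

3.30


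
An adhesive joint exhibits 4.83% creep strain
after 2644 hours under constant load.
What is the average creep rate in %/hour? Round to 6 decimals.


Creep rate = strain / time
= 4.83 / 2644
= 0.001827 %/h

0.001827


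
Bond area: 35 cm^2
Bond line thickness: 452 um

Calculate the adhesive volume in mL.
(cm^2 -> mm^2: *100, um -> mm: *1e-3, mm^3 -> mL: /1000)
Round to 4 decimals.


V = 35*100 * 452*1e-3 / 1000
= 1.5820 mL

1.5820


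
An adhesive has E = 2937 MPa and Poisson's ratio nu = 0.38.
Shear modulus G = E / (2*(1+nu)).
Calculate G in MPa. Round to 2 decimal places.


G = 2937 / (2*(1+0.38))
= 2937 / 2.76
= 1064.13 MPa

1064.13


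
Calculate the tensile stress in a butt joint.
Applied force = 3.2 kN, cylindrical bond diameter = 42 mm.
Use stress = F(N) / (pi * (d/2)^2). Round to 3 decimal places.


A = pi * 21.0^2 = 1385.4424 mm^2
sigma = 3200.0 / 1385.4424 = 2.310 MPa

2.310


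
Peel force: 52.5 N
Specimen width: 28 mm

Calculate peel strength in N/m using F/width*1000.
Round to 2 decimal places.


Peel strength = 52.5 / 28 * 1000 = 1875.00 N/m

1875.00


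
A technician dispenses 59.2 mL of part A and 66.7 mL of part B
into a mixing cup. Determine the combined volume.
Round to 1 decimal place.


Combined volume = 59.2 + 66.7
= 125.9 mL

125.9


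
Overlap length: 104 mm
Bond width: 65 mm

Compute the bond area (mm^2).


Bond area = 104 * 65 = 6760 mm^2

6760


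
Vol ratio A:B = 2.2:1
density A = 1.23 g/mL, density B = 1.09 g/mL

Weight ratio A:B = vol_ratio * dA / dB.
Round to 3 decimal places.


Weight ratio = 2.2 * 1.23 / 1.09
= 2.483

2.483


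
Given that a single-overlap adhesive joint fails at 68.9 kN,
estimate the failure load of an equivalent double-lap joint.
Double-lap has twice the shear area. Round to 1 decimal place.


Double-lap factor = 2
Expected load = 68.9 * 2 = 137.8 kN

137.8
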